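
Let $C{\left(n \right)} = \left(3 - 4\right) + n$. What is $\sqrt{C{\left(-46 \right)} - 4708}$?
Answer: $i \sqrt{4755} \approx 68.957 i$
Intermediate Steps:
$C{\left(n \right)} = -1 + n$
$\sqrt{C{\left(-46 \right)} - 4708} = \sqrt{\left(-1 - 46\right) - 4708} = \sqrt{-47 - 4708} = \sqrt{-4755} = i \sqrt{4755}$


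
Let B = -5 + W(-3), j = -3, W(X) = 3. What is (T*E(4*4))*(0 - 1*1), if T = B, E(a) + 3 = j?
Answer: -12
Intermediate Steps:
E(a) = -6 (E(a) = -3 - 3 = -6)
B = -2 (B = -5 + 3 = -2)
T = -2
(T*E(4*4))*(0 - 1*1) = (-2*(-6))*(0 - 1*1) = 12*(0 - 1) = 12*(-1) = -12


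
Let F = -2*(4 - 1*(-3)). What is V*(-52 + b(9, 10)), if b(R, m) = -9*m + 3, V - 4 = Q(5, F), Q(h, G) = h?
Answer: -1251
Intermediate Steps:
F = -14 (F = -2*(4 + 3) = -2*7 = -14)
V = 9 (V = 4 + 5 = 9)
b(R, m) = 3 - 9*m
V*(-52 + b(9, 10)) = 9*(-52 + (3 - 9*10)) = 9*(-52 + (3 - 90)) = 9*(-52 - 87) = 9*(-139) = -1251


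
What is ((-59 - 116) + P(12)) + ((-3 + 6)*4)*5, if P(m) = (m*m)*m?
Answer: 1613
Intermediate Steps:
P(m) = m³ (P(m) = m²*m = m³)
((-59 - 116) + P(12)) + ((-3 + 6)*4)*5 = ((-59 - 116) + 12³) + ((-3 + 6)*4)*5 = (-175 + 1728) + (3*4)*5 = 1553 + 12*5 = 1553 + 60 = 1613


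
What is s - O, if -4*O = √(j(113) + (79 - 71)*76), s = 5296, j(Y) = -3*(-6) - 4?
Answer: 5296 + √622/4 ≈ 5302.2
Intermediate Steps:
j(Y) = 14 (j(Y) = 18 - 4 = 14)
O = -√622/4 (O = -√(14 + (79 - 71)*76)/4 = -√(14 + 8*76)/4 = -√(14 + 608)/4 = -√622/4 ≈ -6.2350)
s - O = 5296 - (-1)*√622/4 = 5296 + √622/4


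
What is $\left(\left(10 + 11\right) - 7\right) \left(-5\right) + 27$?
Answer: $-43$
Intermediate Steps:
$\left(\left(10 + 11\right) - 7\right) \left(-5\right) + 27 = \left(21 - 7\right) \left(-5\right) + 27 = 14 \left(-5\right) + 27 = -70 + 27 = -43$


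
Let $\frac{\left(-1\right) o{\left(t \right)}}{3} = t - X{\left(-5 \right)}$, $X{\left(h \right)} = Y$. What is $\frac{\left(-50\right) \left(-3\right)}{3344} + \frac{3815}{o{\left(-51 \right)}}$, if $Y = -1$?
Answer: $\frac{638993}{25080} \approx 25.478$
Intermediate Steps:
$X{\left(h \right)} = -1$
$o{\left(t \right)} = -3 - 3 t$ ($o{\left(t \right)} = - 3 \left(t - -1\right) = - 3 \left(t + 1\right) = - 3 \left(1 + t\right) = -3 - 3 t$)
$\frac{\left(-50\right) \left(-3\right)}{3344} + \frac{3815}{o{\left(-51 \right)}} = \frac{\left(-50\right) \left(-3\right)}{3344} + \frac{3815}{-3 - -153} = 150 \cdot \frac{1}{3344} + \frac{3815}{-3 + 153} = \frac{75}{1672} + \frac{3815}{150} = \frac{75}{1672} + 3815 \cdot \frac{1}{150} = \frac{75}{1672} + \frac{763}{30} = \frac{638993}{25080}$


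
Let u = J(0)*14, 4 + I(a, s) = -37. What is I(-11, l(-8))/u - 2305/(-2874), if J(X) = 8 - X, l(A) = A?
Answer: 70163/160944 ≈ 0.43595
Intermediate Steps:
I(a, s) = -41 (I(a, s) = -4 - 37 = -41)
u = 112 (u = (8 - 1*0)*14 = (8 + 0)*14 = 8*14 = 112)
I(-11, l(-8))/u - 2305/(-2874) = -41/112 - 2305/(-2874) = -41*1/112 - 2305*(-1/2874) = -41/112 + 2305/2874 = 70163/160944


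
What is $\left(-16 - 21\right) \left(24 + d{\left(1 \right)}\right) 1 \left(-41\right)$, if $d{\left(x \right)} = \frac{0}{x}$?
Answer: $36408$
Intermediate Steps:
$d{\left(x \right)} = 0$
$\left(-16 - 21\right) \left(24 + d{\left(1 \right)}\right) 1 \left(-41\right) = \left(-16 - 21\right) \left(24 + 0\right) 1 \left(-41\right) = \left(-37\right) 24 \cdot 1 \left(-41\right) = \left(-888\right) 1 \left(-41\right) = \left(-888\right) \left(-41\right) = 36408$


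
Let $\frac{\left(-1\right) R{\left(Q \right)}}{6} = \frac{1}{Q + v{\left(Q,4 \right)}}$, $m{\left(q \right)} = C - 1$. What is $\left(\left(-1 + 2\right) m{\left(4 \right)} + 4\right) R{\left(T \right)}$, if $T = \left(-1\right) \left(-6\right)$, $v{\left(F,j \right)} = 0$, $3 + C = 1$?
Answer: $-1$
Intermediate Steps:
$C = -2$ ($C = -3 + 1 = -2$)
$m{\left(q \right)} = -3$ ($m{\left(q \right)} = -2 - 1 = -3$)
$T = 6$
$R{\left(Q \right)} = - \frac{6}{Q}$ ($R{\left(Q \right)} = - \frac{6}{Q + 0} = - \frac{6}{Q}$)
$\left(\left(-1 + 2\right) m{\left(4 \right)} + 4\right) R{\left(T \right)} = \left(\left(-1 + 2\right) \left(-3\right) + 4\right) \left(- \frac{6}{6}\right) = \left(1 \left(-3\right) + 4\right) \left(\left(-6\right) \frac{1}{6}\right) = \left(-3 + 4\right) \left(-1\right) = 1 \left(-1\right) = -1$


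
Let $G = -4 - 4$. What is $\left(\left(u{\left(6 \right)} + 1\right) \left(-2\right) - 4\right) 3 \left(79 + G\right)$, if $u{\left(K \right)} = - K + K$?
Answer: $-1278$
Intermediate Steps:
$u{\left(K \right)} = 0$
$G = -8$ ($G = -4 - 4 = -8$)
$\left(\left(u{\left(6 \right)} + 1\right) \left(-2\right) - 4\right) 3 \left(79 + G\right) = \left(\left(0 + 1\right) \left(-2\right) - 4\right) 3 \left(79 - 8\right) = \left(1 \left(-2\right) - 4\right) 3 \cdot 71 = \left(-2 - 4\right) 3 \cdot 71 = \left(-6\right) 3 \cdot 71 = \left(-18\right) 71 = -1278$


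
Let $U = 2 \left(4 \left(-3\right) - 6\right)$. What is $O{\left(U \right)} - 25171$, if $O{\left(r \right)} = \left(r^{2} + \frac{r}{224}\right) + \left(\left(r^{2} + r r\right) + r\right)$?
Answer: $- \frac{1193873}{56} \approx -21319.0$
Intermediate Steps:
$U = -36$ ($U = 2 \left(-12 - 6\right) = 2 \left(-18\right) = -36$)
$O{\left(r \right)} = 3 r^{2} + \frac{225 r}{224}$ ($O{\left(r \right)} = \left(r^{2} + \frac{r}{224}\right) + \left(\left(r^{2} + r^{2}\right) + r\right) = \left(r^{2} + \frac{r}{224}\right) + \left(2 r^{2} + r\right) = \left(r^{2} + \frac{r}{224}\right) + \left(r + 2 r^{2}\right) = 3 r^{2} + \frac{225 r}{224}$)
$O{\left(U \right)} - 25171 = \frac{3}{224} \left(-36\right) \left(75 + 224 \left(-36\right)\right) - 25171 = \frac{3}{224} \left(-36\right) \left(75 - 8064\right) - 25171 = \frac{3}{224} \left(-36\right) \left(-7989\right) - 25171 = \frac{215703}{56} - 25171 = - \frac{1193873}{56}$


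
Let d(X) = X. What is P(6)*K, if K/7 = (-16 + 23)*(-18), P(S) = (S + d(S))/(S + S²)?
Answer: -252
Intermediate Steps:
P(S) = 2*S/(S + S²) (P(S) = (S + S)/(S + S²) = (2*S)/(S + S²) = 2*S/(S + S²))
K = -882 (K = 7*((-16 + 23)*(-18)) = 7*(7*(-18)) = 7*(-126) = -882)
P(6)*K = (2/(1 + 6))*(-882) = (2/7)*(-882) = -252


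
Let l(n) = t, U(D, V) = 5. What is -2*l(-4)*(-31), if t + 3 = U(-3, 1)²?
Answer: 1364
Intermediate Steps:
t = 22 (t = -3 + 5² = -3 + 25 = 22)
l(n) = 22
-2*l(-4)*(-31) = -2*22*(-31) = -44*(-31) = 1364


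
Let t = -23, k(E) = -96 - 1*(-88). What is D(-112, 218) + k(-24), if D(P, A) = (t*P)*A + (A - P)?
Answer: 561890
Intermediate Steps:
k(E) = -8 (k(E) = -96 + 88 = -8)
D(P, A) = A - P - 23*A*P (D(P, A) = (-23*P)*A + (A - P) = -23*A*P + (A - P) = A - P - 23*A*P)
D(-112, 218) + k(-24) = (218 - 1*(-112) - 23*218*(-112)) - 8 = (218 + 112 + 561568) - 8 = 561898 - 8 = 561890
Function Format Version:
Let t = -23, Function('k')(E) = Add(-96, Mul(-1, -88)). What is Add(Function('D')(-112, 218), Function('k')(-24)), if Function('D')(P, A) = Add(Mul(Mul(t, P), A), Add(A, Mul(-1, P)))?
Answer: 561890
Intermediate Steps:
Function('k')(E) = -8 (Function('k')(E) = Add(-96, 88) = -8)
Function('D')(P, A) = Add(A, Mul(-1, P), Mul(-23, A, P)) (Function('D')(P, A) = Add(Mul(Mul(-23, P), A), Add(A, Mul(-1, P))) = Add(Mul(-23, A, P), Add(A, Mul(-1, P))) = Add(A, Mul(-1, P), Mul(-23, A, P)))
Add(Function('D')(-112, 218), Function('k')(-24)) = Add(Add(218, Mul(-1, -112), Mul(-23, 218, -112)), -8) = Add(Add(218, 112, 561568), -8) = Add(561898, -8) = 561890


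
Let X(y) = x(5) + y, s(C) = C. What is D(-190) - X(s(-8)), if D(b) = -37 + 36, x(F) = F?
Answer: 2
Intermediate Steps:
D(b) = -1
X(y) = 5 + y
D(-190) - X(s(-8)) = -1 - (5 - 8) = -1 - 1*(-3) = -1 + 3 = 2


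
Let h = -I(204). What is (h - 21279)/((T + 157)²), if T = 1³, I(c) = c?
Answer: -21483/24964 ≈ -0.86056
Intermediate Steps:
T = 1
h = -204 (h = -1*204 = -204)
(h - 21279)/((T + 157)²) = (-204 - 21279)/((1 + 157)²) = -21483/(158²) = -21483/24964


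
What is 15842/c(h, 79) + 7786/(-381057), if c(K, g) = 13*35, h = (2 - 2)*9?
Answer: 6033162364/173380935 ≈ 34.797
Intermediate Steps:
h = 0 (h = 0*9 = 0)
c(K, g) = 455
15842/c(h, 79) + 7786/(-381057) = 15842/455 + 7786/(-381057) = 15842*(1/455) + 7786*(-1/381057) = 15842/455 - 7786/381057 = 6033162364/173380935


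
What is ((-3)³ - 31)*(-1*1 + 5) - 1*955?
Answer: -1187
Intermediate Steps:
((-3)³ - 31)*(-1*1 + 5) - 1*955 = (-27 - 31)*(-1 + 5) - 955 = -58*4 - 955 = -232 - 955 = -1187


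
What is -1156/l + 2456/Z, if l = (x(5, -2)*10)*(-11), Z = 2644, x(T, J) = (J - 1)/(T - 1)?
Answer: -1426922/109065 ≈ -13.083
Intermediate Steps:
x(T, J) = (-1 + J)/(-1 + T)
l = 165/2 (l = (((-1 - 2)/(-1 + 5))*10)*(-11) = ((-3/4)*10)*(-11) = (((¼)*(-3))*10)*(-11) = -¾*10*(-11) = -15/2*(-11) = 165/2 ≈ 82.500)
-1156/l + 2456/Z = -1156/165/2 + 2456/2644 = -1156*2/165 + 2456*(1/2644) = -2312/165 + 614/661 = -1426922/109065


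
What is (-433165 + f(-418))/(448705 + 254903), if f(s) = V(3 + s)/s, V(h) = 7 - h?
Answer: -3772154/6127253 ≈ -0.61563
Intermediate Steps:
f(s) = (4 - s)/s (f(s) = (7 - (3 + s))/s = (7 + (-3 - s))/s = (4 - s)/s)
(-433165 + f(-418))/(448705 + 254903) = (-433165 + (4 - 1*(-418))/(-418))/(448705 + 254903) = (-433165 - (4 + 418)/418)/703608 = (-433165 - 1/418*422)*(1/703608) = (-433165 - 211/209)*(1/703608) = -90531696/209*1/703608 = -3772154/6127253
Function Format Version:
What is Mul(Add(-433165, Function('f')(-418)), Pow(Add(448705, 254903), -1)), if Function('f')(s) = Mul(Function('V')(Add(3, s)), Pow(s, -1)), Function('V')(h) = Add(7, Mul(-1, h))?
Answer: Rational(-3772154, 6127253) ≈ -0.61563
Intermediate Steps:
Function('f')(s) = Mul(Pow(s, -1), Add(4, Mul(-1, s))) (Function('f')(s) = Mul(Add(7, Mul(-1, Add(3, s))), Pow(s, -1)) = Mul(Add(7, Add(-3, Mul(-1, s))), Pow(s, -1)) = Mul(Add(4, Mul(-1, s)), Pow(s, -1)) = Mul(Pow(s, -1), Add(4, Mul(-1, s))))
Mul(Add(-433165, Function('f')(-418)), Pow(Add(448705, 254903), -1)) = Mul(Add(-433165, Mul(Pow(-418, -1), Add(4, Mul(-1, -418)))), Pow(Add(448705, 254903), -1)) = Mul(Add(-433165, Mul(Rational(-1, 418), Add(4, 418))), Pow(703608, -1)) = Mul(Add(-433165, Mul(Rational(-1, 418), 422)), Rational(1, 703608)) = Mul(Add(-433165, Rational(-211, 209)), Rational(1, 703608)) = Mul(Rational(-90531696, 209), Rational(1, 703608)) = Rational(-3772154, 6127253)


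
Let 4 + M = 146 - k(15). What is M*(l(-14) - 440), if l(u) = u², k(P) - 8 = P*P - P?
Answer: 18544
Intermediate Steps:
k(P) = 8 + P² - P (k(P) = 8 + (P*P - P) = 8 + (P² - P) = 8 + P² - P)
M = -76 (M = -4 + (146 - (8 + 15² - 1*15)) = -4 + (146 - (8 + 225 - 15)) = -4 + (146 - 1*218) = -4 + (146 - 218) = -4 - 72 = -76)
M*(l(-14) - 440) = -76*((-14)² - 440) = -76*(196 - 440) = -76*(-244) = 18544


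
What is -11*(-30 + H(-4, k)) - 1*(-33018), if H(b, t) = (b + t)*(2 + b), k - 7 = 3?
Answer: 33480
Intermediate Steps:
k = 10 (k = 7 + 3 = 10)
H(b, t) = (2 + b)*(b + t)
-11*(-30 + H(-4, k)) - 1*(-33018) = -11*(-30 + ((-4)**2 + 2*(-4) + 2*10 - 4*10)) - 1*(-33018) = -11*(-30 + (16 - 8 + 20 - 40)) + 33018 = -11*(-30 - 12) + 33018 = -11*(-42) + 33018 = 462 + 33018 = 33480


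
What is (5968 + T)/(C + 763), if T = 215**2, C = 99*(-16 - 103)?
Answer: -52193/11018 ≈ -4.7371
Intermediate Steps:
C = -11781 (C = 99*(-119) = -11781)
T = 46225
(5968 + T)/(C + 763) = (5968 + 46225)/(-11781 + 763) = 52193/(-11018) = 52193*(-1/11018) = -52193/11018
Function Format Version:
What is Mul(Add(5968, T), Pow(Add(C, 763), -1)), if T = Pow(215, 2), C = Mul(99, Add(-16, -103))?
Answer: Rational(-52193, 11018) ≈ -4.7371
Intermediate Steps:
C = -11781 (C = Mul(99, -119) = -11781)
T = 46225
Mul(Add(5968, T), Pow(Add(C, 763), -1)) = Mul(Add(5968, 46225), Pow(Add(-11781, 763), -1)) = Mul(52193, Pow(-11018, -1)) = Mul(52193, Rational(-1, 11018)) = Rational(-52193, 11018)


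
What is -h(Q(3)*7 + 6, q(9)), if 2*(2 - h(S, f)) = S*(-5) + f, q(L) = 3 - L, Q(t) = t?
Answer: -145/2 ≈ -72.500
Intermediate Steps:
h(S, f) = 2 - f/2 + 5*S/2 (h(S, f) = 2 - (S*(-5) + f)/2 = 2 - (-5*S + f)/2 = 2 - (f - 5*S)/2 = 2 + (-f/2 + 5*S/2) = 2 - f/2 + 5*S/2)
-h(Q(3)*7 + 6, q(9)) = -(2 - (3 - 1*9)/2 + 5*(3*7 + 6)/2) = -(2 - (3 - 9)/2 + 5*(21 + 6)/2) = -(2 - 1/2*(-6) + (5/2)*27) = -(2 + 3 + 135/2) = -1*145/2 = -145/2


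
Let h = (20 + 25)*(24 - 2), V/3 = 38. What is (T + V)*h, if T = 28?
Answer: 140580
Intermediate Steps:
V = 114 (V = 3*38 = 114)
h = 990 (h = 45*22 = 990)
(T + V)*h = (28 + 114)*990 = 142*990 = 140580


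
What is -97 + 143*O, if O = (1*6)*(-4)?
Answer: -3529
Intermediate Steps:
O = -24 (O = 6*(-4) = -24)
-97 + 143*O = -97 + 143*(-24) = -97 - 3432 = -3529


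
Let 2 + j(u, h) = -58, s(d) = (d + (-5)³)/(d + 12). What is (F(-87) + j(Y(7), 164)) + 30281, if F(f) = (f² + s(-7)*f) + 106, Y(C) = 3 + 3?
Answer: 200964/5 ≈ 40193.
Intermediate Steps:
Y(C) = 6
s(d) = (-125 + d)/(12 + d) (s(d) = (d - 125)/(12 + d) = (-125 + d)/(12 + d))
j(u, h) = -60 (j(u, h) = -2 - 58 = -60)
F(f) = 106 + f² - 132*f/5 (F(f) = (f² + ((-125 - 7)/(12 - 7))*f) + 106 = (f² + (-132/5)*f) + 106 = (f² + ((⅕)*(-132))*f) + 106 = (f² - 132*f/5) + 106 = 106 + f² - 132*f/5)
(F(-87) + j(Y(7), 164)) + 30281 = ((106 + (-87)² - 132/5*(-87)) - 60) + 30281 = ((106 + 7569 + 11484/5) - 60) + 30281 = (49859/5 - 60) + 30281 = 49559/5 + 30281 = 200964/5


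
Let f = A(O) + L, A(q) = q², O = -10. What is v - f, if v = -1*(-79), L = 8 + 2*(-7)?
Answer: -15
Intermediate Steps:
L = -6 (L = 8 - 14 = -6)
v = 79
f = 94 (f = (-10)² - 6 = 100 - 6 = 94)
v - f = 79 - 1*94 = 79 - 94 = -15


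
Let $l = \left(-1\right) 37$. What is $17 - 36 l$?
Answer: $1349$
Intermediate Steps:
$l = -37$
$17 - 36 l = 17 - -1332 = 17 + 1332 = 1349$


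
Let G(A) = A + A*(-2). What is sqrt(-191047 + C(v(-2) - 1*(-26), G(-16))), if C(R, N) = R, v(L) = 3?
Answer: I*sqrt(191018) ≈ 437.06*I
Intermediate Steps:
G(A) = -A (G(A) = A - 2*A = -A)
sqrt(-191047 + C(v(-2) - 1*(-26), G(-16))) = sqrt(-191047 + (3 - 1*(-26))) = sqrt(-191047 + (3 + 26)) = sqrt(-191047 + 29) = sqrt(-191018) = I*sqrt(191018)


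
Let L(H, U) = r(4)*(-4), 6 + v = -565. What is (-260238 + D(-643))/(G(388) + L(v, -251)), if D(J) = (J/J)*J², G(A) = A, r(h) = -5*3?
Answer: 153211/448 ≈ 341.99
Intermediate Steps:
v = -571 (v = -6 - 565 = -571)
r(h) = -15
L(H, U) = 60 (L(H, U) = -15*(-4) = 60)
D(J) = J² (D(J) = 1*J² = J²)
(-260238 + D(-643))/(G(388) + L(v, -251)) = (-260238 + (-643)²)/(388 + 60) = (-260238 + 413449)/448 = 153211*(1/448) = 153211/448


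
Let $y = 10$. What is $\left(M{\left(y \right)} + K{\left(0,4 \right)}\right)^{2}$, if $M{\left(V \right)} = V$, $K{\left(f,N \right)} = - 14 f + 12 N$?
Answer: $3364$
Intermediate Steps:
$\left(M{\left(y \right)} + K{\left(0,4 \right)}\right)^{2} = \left(10 + \left(\left(-14\right) 0 + 12 \cdot 4\right)\right)^{2} = \left(10 + \left(0 + 48\right)\right)^{2} = \left(10 + 48\right)^{2} = 58^{2} = 3364$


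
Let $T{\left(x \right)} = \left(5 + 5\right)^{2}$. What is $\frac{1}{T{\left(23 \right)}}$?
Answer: $\frac{1}{100} \approx 0.01$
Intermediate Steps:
$T{\left(x \right)} = 100$ ($T{\left(x \right)} = 10^{2} = 100$)
$\frac{1}{T{\left(23 \right)}} = \frac{1}{100}$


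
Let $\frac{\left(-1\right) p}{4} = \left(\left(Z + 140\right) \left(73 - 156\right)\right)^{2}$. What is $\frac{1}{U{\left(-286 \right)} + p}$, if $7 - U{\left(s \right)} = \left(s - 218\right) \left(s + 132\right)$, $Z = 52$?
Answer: $- \frac{1}{1015901993} \approx -9.8435 \cdot 10^{-10}$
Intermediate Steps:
$U{\left(s \right)} = 7 - \left(-218 + s\right) \left(132 + s\right)$ ($U{\left(s \right)} = 7 - \left(s - 218\right) \left(s + 132\right) = 7 - \left(-218 + s\right) \left(132 + s\right)$)
$p = -1015824384$ ($p = - 4 \left(\left(52 + 140\right) \left(73 - 156\right)\right)^{2} = - 4 \left(192 \left(-83\right)\right)^{2} = - 4 \left(-15936\right)^{2} = \left(-4\right) 253956096 = -1015824384$)
$\frac{1}{U{\left(-286 \right)} + p} = \frac{1}{\left(28783 - \left(-286\right)^{2} + 86 \left(-286\right)\right) - 1015824384} = \frac{1}{\left(28783 - 81796 - 24596\right) - 1015824384} = \frac{1}{-77609 - 1015824384} = \frac{1}{-1015901993} = - \frac{1}{1015901993}$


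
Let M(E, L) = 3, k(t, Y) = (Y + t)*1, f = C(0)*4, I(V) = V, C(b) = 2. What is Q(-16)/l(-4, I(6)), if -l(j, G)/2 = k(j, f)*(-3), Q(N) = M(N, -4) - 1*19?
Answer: -2/3 ≈ -0.66667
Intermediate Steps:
f = 8 (f = 2*4 = 8)
k(t, Y) = Y + t
Q(N) = -16 (Q(N) = 3 - 1*19 = 3 - 19 = -16)
l(j, G) = 48 + 6*j (l(j, G) = -2*(8 + j)*(-3) = -2*(-24 - 3*j) = 48 + 6*j)
Q(-16)/l(-4, I(6)) = -16/(48 + 6*(-4)) = -16/(48 - 24) = -16/24 = -16*1/24 = -2/3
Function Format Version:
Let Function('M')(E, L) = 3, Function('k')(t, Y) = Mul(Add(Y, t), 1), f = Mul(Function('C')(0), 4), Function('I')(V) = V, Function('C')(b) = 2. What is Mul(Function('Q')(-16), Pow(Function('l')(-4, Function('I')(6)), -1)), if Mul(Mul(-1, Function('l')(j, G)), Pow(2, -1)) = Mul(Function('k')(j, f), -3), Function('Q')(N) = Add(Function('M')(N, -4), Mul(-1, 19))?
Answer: Rational(-2, 3) ≈ -0.66667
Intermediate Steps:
f = 8 (f = Mul(2, 4) = 8)
Function('k')(t, Y) = Add(Y, t)
Function('Q')(N) = -16 (Function('Q')(N) = Add(3, Mul(-1, 19)) = Add(3, -19) = -16)
Function('l')(j, G) = Add(48, Mul(6, j)) (Function('l')(j, G) = Mul(-2, Mul(Add(8, j), -3)) = Mul(-2, Add(-24, Mul(-3, j))) = Add(48, Mul(6, j)))
Mul(Function('Q')(-16), Pow(Function('l')(-4, Function('I')(6)), -1)) = Mul(-16, Pow(Add(48, Mul(6, -4)), -1)) = Mul(-16, Pow(Add(48, -24), -1)) = Mul(-16, Pow(24, -1)) = Mul(-16, Rational(1, 24)) = Rational(-2, 3)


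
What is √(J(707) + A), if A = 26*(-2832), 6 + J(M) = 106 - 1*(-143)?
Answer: I*√73389 ≈ 270.9*I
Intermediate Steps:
J(M) = 243 (J(M) = -6 + (106 - 1*(-143)) = -6 + (106 + 143) = -6 + 249 = 243)
A = -73632
√(J(707) + A) = √(243 - 73632) = √(-73389) = I*√73389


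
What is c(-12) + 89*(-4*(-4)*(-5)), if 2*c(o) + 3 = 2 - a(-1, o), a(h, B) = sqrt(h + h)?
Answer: -14241/2 - I*sqrt(2)/2 ≈ -7120.5 - 0.70711*I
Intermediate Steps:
a(h, B) = sqrt(2)*sqrt(h) (a(h, B) = sqrt(2*h) = sqrt(2)*sqrt(h))
c(o) = -1/2 - I*sqrt(2)/2 (c(o) = -3/2 + (2 - sqrt(2)*sqrt(-1))/2 = -3/2 + (2 - sqrt(2)*I)/2 = -3/2 + (2 - I*sqrt(2))/2 = -3/2 + (1 - I*sqrt(2)/2) = -1/2 - I*sqrt(2)/2)
c(-12) + 89*(-4*(-4)*(-5)) = (-1/2 - I*sqrt(2)/2) + 89*(-4*(-4)*(-5)) = (-1/2 - I*sqrt(2)/2) + 89*(16*(-5)) = (-1/2 - I*sqrt(2)/2) + 89*(-80) = (-1/2 - I*sqrt(2)/2) - 7120 = -14241/2 - I*sqrt(2)/2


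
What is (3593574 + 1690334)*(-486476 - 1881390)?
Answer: -12511586100328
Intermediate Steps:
(3593574 + 1690334)*(-486476 - 1881390) = 5283908*(-2367866) = -12511586100328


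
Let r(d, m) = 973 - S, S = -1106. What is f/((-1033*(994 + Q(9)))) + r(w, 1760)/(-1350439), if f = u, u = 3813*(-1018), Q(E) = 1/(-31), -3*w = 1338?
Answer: 54144344614205/14328080814977 ≈ 3.7789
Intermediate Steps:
w = -446 (w = -⅓*1338 = -446)
r(d, m) = 2079 (r(d, m) = 973 - 1*(-1106) = 973 + 1106 = 2079)
Q(E) = -1/31
u = -3881634
f = -3881634
f/((-1033*(994 + Q(9)))) + r(w, 1760)/(-1350439) = -3881634*(-1/(1033*(994 - 1/31))) + 2079/(-1350439) = -3881634/((-1033*30813/31)) + 2079*(-1/1350439) = -3881634/(-31829829/31) - 2079/1350439 = -3881634*(-31/31829829) - 2079/1350439 = 40110218/10609943 - 2079/1350439 = 54144344614205/14328080814977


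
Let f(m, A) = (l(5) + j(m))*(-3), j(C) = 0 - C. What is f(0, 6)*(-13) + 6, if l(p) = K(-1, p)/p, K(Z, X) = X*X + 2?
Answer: 1083/5 ≈ 216.60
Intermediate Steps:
j(C) = -C
K(Z, X) = 2 + X² (K(Z, X) = X² + 2 = 2 + X²)
l(p) = (2 + p²)/p
f(m, A) = -81/5 + 3*m (f(m, A) = ((5 + 2/5) - m)*(-3) = ((5 + 2*(⅕)) - m)*(-3) = ((5 + ⅖) - m)*(-3) = (27/5 - m)*(-3) = -81/5 + 3*m)
f(0, 6)*(-13) + 6 = (-81/5 + 3*0)*(-13) + 6 = (-81/5 + 0)*(-13) + 6 = -81/5*(-13) + 6 = 1053/5 + 6 = 1083/5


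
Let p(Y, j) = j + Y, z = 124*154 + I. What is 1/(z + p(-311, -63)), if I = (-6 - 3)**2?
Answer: 1/18803 ≈ 5.3183e-5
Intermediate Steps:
I = 81 (I = (-9)**2 = 81)
z = 19177 (z = 124*154 + 81 = 19096 + 81 = 19177)
p(Y, j) = Y + j
1/(z + p(-311, -63)) = 1/(19177 + (-311 - 63)) = 1/(19177 - 374) = 1/18803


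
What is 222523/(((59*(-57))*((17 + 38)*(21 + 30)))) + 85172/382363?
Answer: 718361226131/3606912387045 ≈ 0.19916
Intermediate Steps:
222523/(((59*(-57))*((17 + 38)*(21 + 30)))) + 85172/382363 = 222523/((-184965*51)) + 85172*(1/382363) = 222523/((-3363*2805)) + 85172/382363 = 222523/(-9433215) + 85172/382363 = 222523*(-1/9433215) + 85172/382363 = -222523/9433215 + 85172/382363 = 718361226131/3606912387045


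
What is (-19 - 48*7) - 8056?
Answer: -8411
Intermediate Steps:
(-19 - 48*7) - 8056 = (-19 - 336) - 8056 = -355 - 8056 = -8411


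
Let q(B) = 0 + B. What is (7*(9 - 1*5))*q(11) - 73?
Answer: 235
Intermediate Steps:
q(B) = B
(7*(9 - 1*5))*q(11) - 73 = (7*(9 - 1*5))*11 - 73 = (7*(9 - 5))*11 - 73 = (7*4)*11 - 73 = 28*11 - 73 = 308 - 73 = 235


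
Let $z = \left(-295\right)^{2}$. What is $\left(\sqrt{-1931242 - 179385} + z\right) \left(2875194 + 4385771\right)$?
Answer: $631885479125 + 7260965 i \sqrt{2110627} \approx 6.3189 \cdot 10^{11} + 1.0549 \cdot 10^{10} i$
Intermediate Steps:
$z = 87025$
$\left(\sqrt{-1931242 - 179385} + z\right) \left(2875194 + 4385771\right) = \left(\sqrt{-1931242 - 179385} + 87025\right) \left(2875194 + 4385771\right) = \left(\sqrt{-2110627} + 87025\right) 7260965 = \left(i \sqrt{2110627} + 87025\right) 7260965 = \left(87025 + i \sqrt{2110627}\right) 7260965 = 631885479125 + 7260965 i \sqrt{2110627}$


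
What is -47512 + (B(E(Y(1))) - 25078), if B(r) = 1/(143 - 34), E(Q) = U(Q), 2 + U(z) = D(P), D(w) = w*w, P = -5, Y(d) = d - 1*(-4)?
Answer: -7912309/109 ≈ -72590.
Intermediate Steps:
Y(d) = 4 + d (Y(d) = d + 4 = 4 + d)
D(w) = w²
U(z) = 23 (U(z) = -2 + (-5)² = -2 + 25 = 23)
E(Q) = 23
B(r) = 1/109
-47512 + (B(E(Y(1))) - 25078) = -47512 + (1/109 - 25078) = -47512 - 2733501/109 = -7912309/109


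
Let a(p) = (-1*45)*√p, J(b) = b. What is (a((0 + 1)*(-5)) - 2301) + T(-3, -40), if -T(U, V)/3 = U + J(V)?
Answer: -2172 - 45*I*√5 ≈ -2172.0 - 100.62*I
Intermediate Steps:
T(U, V) = -3*U - 3*V (T(U, V) = -3*(U + V) = -3*U - 3*V)
a(p) = -45*√p
(a((0 + 1)*(-5)) - 2301) + T(-3, -40) = (-45*I*√5*√(0 + 1) - 2301) + (-3*(-3) - 3*(-40)) = (-45*I*√5 - 2301) + (9 + 120) = (-45*I*√5 - 2301) + 129 = (-2301 - 45*I*√5) + 129 = -2172 - 45*I*√5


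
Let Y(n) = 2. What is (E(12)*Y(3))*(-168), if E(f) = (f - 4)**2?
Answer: -21504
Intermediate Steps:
E(f) = (-4 + f)**2
(E(12)*Y(3))*(-168) = ((-4 + 12)**2*2)*(-168) = (8**2*2)*(-168) = (64*2)*(-168) = 128*(-168) = -21504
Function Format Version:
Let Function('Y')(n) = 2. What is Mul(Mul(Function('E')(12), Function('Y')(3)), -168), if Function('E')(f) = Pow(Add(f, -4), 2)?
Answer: -21504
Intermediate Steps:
Function('E')(f) = Pow(Add(-4, f), 2)
Mul(Mul(Function('E')(12), Function('Y')(3)), -168) = Mul(Mul(Pow(Add(-4, 12), 2), 2), -168) = Mul(Mul(Pow(8, 2), 2), -168) = Mul(Mul(64, 2), -168) = Mul(128, -168) = -21504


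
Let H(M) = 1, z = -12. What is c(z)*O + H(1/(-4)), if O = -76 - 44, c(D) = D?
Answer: 1441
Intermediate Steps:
O = -120
c(z)*O + H(1/(-4)) = -12*(-120) + 1 = 1440 + 1 = 1441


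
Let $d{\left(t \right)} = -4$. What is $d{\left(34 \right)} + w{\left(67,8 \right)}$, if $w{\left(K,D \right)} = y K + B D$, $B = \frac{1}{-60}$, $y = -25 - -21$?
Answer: $- \frac{4082}{15} \approx -272.13$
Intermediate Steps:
$y = -4$ ($y = -25 + 21 = -4$)
$B = - \frac{1}{60} \approx -0.016667$
$w{\left(K,D \right)} = - 4 K - \frac{D}{60}$
$d{\left(34 \right)} + w{\left(67,8 \right)} = -4 - \frac{4022}{15} = - \frac{4082}{15}$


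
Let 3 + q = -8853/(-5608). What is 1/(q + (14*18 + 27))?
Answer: 5608/1556661 ≈ 0.0036026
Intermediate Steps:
q = -7971/5608 (q = -3 - 8853/(-5608) = -3 - 8853*(-1/5608) = -3 + 8853/5608 = -7971/5608 ≈ -1.4214)
1/(q + (14*18 + 27)) = 1/(-7971/5608 + (14*18 + 27)) = 1/(-7971/5608 + (252 + 27)) = 1/(-7971/5608 + 279) = 1/(1556661/5608) = 5608/1556661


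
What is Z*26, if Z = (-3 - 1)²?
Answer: 416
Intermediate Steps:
Z = 16 (Z = (-4)² = 16)
Z*26 = 16*26 = 416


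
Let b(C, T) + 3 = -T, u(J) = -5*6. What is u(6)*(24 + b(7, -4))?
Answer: -750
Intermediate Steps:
u(J) = -30
b(C, T) = -3 - T
u(6)*(24 + b(7, -4)) = -30*(24 + (-3 - 1*(-4))) = -30*(24 + (-3 + 4)) = -30*(24 + 1) = -30*25 = -750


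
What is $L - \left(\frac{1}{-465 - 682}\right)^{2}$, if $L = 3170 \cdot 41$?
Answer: $\frac{170989701729}{1315609} \approx 1.2997 \cdot 10^{5}$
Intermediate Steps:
$L = 129970$
$L - \left(\frac{1}{-465 - 682}\right)^{2} = 129970 - \left(\frac{1}{-465 - 682}\right)^{2} = 129970 - \left(\frac{1}{-1147}\right)^{2} = 129970 - \left(- \frac{1}{1147}\right)^{2} = 129970 - \frac{1}{1315609} = \frac{170989701729}{1315609}$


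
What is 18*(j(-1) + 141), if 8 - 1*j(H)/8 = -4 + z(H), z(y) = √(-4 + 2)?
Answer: 4266 - 144*I*√2 ≈ 4266.0 - 203.65*I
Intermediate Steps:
z(y) = I*√2 (z(y) = √(-2) = I*√2)
j(H) = 96 - 8*I*√2 (j(H) = 64 - 8*(-4 + I*√2) = 64 + (32 - 8*I*√2) = 96 - 8*I*√2)
18*(j(-1) + 141) = 18*((96 - 8*I*√2) + 141) = 18*(237 - 8*I*√2) = 4266 - 144*I*√2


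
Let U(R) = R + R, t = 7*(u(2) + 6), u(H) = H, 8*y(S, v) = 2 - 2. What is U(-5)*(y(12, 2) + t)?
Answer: -560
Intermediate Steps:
y(S, v) = 0 (y(S, v) = (2 - 2)/8 = (1/8)*0 = 0)
t = 56 (t = 7*(2 + 6) = 7*8 = 56)
U(R) = 2*R
U(-5)*(y(12, 2) + t) = (2*(-5))*(0 + 56) = -10*56 = -560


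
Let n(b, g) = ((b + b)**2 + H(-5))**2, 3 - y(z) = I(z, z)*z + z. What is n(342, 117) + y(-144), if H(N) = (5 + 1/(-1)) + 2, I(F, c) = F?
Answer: 218894830455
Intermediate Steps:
y(z) = 3 - z - z**2 (y(z) = 3 - (z*z + z) = 3 - (z**2 + z) = 3 - (z + z**2) = 3 + (-z - z**2) = 3 - z - z**2)
H(N) = 6 (H(N) = (5 + 1*(-1)) + 2 = (5 - 1) + 2 = 4 + 2 = 6)
n(b, g) = (6 + 4*b**2)**2 (n(b, g) = ((b + b)**2 + 6)**2 = ((2*b)**2 + 6)**2 = (4*b**2 + 6)**2 = (6 + 4*b**2)**2)
n(342, 117) + y(-144) = 4*(3 + 2*342**2)**2 + (3 - 1*(-144) - 1*(-144)**2) = 4*(3 + 2*116964)**2 + (3 + 144 - 1*20736) = 4*(3 + 233928)**2 + (3 + 144 - 20736) = 4*233931**2 - 20589 = 4*54723712761 - 20589 = 218894851044 - 20589 = 218894830455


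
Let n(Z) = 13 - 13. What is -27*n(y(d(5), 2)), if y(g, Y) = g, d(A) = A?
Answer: 0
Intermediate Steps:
n(Z) = 0
-27*n(y(d(5), 2)) = -27*0 = 0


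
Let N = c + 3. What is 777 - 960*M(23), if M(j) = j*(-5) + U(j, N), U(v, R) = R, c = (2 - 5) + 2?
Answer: 109257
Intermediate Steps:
c = -1 (c = -3 + 2 = -1)
N = 2 (N = -1 + 3 = 2)
M(j) = 2 - 5*j (M(j) = j*(-5) + 2 = -5*j + 2 = 2 - 5*j)
777 - 960*M(23) = 777 - 960*(2 - 5*23) = 777 - 960*(2 - 115) = 777 - 960*(-113) = 777 + 108480 = 109257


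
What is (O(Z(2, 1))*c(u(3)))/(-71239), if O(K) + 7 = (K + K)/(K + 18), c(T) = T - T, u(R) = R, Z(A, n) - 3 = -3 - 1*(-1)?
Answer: 0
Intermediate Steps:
Z(A, n) = 1 (Z(A, n) = 3 + (-3 - 1*(-1)) = 3 + (-3 + 1) = 3 - 2 = 1)
c(T) = 0
O(K) = -7 + 2*K/(18 + K) (O(K) = -7 + (K + K)/(K + 18) = -7 + (2*K)/(18 + K) = -7 + 2*K/(18 + K))
(O(Z(2, 1))*c(u(3)))/(-71239) = (((-126 - 5*1)/(18 + 1))*0)/(-71239) = (((-126 - 5)/19)*0)*(-1/71239) = (((1/19)*(-131))*0)*(-1/71239) = -131/19*0*(-1/71239) = 0*(-1/71239) = 0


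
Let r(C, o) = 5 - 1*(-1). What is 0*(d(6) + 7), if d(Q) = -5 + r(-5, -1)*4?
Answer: 0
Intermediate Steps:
r(C, o) = 6 (r(C, o) = 5 + 1 = 6)
d(Q) = 19 (d(Q) = -5 + 6*4 = -5 + 24 = 19)
0*(d(6) + 7) = 0*(19 + 7) = 0*26 = 0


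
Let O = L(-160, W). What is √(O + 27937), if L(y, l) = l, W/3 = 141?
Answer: 2*√7090 ≈ 168.40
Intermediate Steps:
W = 423 (W = 3*141 = 423)
O = 423
√(O + 27937) = √(423 + 27937) = √28360 = 2*√7090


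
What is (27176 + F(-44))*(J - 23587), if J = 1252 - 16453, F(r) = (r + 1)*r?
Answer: -1127489584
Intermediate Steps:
F(r) = r*(1 + r) (F(r) = (1 + r)*r = r*(1 + r))
J = -15201
(27176 + F(-44))*(J - 23587) = (27176 - 44*(1 - 44))*(-15201 - 23587) = (27176 - 44*(-43))*(-38788) = (27176 + 1892)*(-38788) = 29068*(-38788) = -1127489584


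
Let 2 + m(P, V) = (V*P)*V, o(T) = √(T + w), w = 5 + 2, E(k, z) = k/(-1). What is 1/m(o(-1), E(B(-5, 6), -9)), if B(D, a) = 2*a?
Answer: 1/62206 + 36*√6/31103 ≈ 0.0028512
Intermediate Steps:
E(k, z) = -k (E(k, z) = k*(-1) = -k)
w = 7
o(T) = √(7 + T) (o(T) = √(T + 7) = √(7 + T))
m(P, V) = -2 + P*V² (m(P, V) = -2 + (V*P)*V = -2 + (P*V)*V = -2 + P*V²)
1/m(o(-1), E(B(-5, 6), -9)) = 1/(-2 + √(7 - 1)*(-2*6)²) = 1/(-2 + √6*(-1*12)²) = 1/(-2 + √6*(-12)²) = 1/(-2 + √6*144) = 1/(-2 + 144*√6)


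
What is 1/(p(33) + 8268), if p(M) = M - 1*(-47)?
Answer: 1/8348 ≈ 0.00011979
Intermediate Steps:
p(M) = 47 + M (p(M) = M + 47 = 47 + M)
1/(p(33) + 8268) = 1/((47 + 33) + 8268) = 1/(80 + 8268) = 1/8348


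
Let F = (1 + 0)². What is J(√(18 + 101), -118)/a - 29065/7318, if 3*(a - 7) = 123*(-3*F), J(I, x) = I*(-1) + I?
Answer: -29065/7318 ≈ -3.9717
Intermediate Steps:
F = 1 (F = 1² = 1)
J(I, x) = 0 (J(I, x) = -I + I = 0)
a = -116 (a = 7 + (123*(-3*1))/3 = 7 + (123*(-3))/3 = 7 + (⅓)*(-369) = 7 - 123 = -116)
J(√(18 + 101), -118)/a - 29065/7318 = 0/(-116) - 29065/7318 = 0*(-1/116) - 29065*1/7318 = 0 - 29065/7318 = -29065/7318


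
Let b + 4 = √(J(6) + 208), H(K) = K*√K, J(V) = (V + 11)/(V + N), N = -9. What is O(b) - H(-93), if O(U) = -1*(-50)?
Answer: 50 + 93*I*√93 ≈ 50.0 + 896.86*I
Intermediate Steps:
J(V) = (11 + V)/(-9 + V) (J(V) = (V + 11)/(V - 9) = (11 + V)/(-9 + V))
H(K) = K^(3/2)
b = -4 + √1821/3 (b = -4 + √((11 + 6)/(-9 + 6) + 208) = -4 + √(17/(-3) + 208) = -4 + √(-⅓*17 + 208) = -4 + √(-17/3 + 208) = -4 + √(607/3) = -4 + √1821/3 ≈ 10.224)
O(U) = 50
O(b) - H(-93) = 50 - (-93)^(3/2) = 50 - (-93)*I*√93 = 50 + 93*I*√93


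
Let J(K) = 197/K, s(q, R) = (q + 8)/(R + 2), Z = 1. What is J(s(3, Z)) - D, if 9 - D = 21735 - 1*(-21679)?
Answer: 478046/11 ≈ 43459.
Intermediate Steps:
D = -43405 (D = 9 - (21735 - 1*(-21679)) = 9 - (21735 + 21679) = 9 - 1*43414 = 9 - 43414 = -43405)
s(q, R) = (8 + q)/(2 + R)
J(s(3, Z)) - D = 197/(((8 + 3)/(2 + 1))) - 1*(-43405) = 197/((11/3)) + 43405 = 197/(((1/3)*11)) + 43405 = 197/(11/3) + 43405 = 197*(3/11) + 43405 = 591/11 + 43405 = 478046/11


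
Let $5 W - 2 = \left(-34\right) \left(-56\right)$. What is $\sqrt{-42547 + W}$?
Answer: $\frac{i \sqrt{1054145}}{5} \approx 205.34 i$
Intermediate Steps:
$W = \frac{1906}{5}$ ($W = \frac{2}{5} + \frac{\left(-34\right) \left(-56\right)}{5} = \frac{2}{5} + \frac{1}{5} \cdot 1904 = \frac{2}{5} + \frac{1904}{5} = \frac{1906}{5} \approx 381.2$)
$\sqrt{-42547 + W} = \sqrt{-42547 + \frac{1906}{5}} = \sqrt{- \frac{210829}{5}} = \frac{i \sqrt{1054145}}{5}$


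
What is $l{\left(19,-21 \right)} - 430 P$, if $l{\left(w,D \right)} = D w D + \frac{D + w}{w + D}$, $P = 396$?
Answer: $-161900$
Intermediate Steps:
$l{\left(w,D \right)} = 1 + w D^{2}$ ($l{\left(w,D \right)} = w D^{2} + \frac{D + w}{D + w} = w D^{2} + 1 = 1 + w D^{2}$)
$l{\left(19,-21 \right)} - 430 P = \left(1 + 19 \left(-21\right)^{2}\right) - 170280 = \left(1 + 19 \cdot 441\right) - 170280 = \left(1 + 8379\right) - 170280 = 8380 - 170280 = -161900$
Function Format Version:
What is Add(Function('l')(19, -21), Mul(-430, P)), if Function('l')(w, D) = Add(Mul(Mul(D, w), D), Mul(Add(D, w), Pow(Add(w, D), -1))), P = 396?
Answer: -161900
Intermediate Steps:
Function('l')(w, D) = Add(1, Mul(w, Pow(D, 2))) (Function('l')(w, D) = Add(Mul(w, Pow(D, 2)), Mul(Add(D, w), Pow(Add(D, w), -1))) = Add(Mul(w, Pow(D, 2)), 1) = Add(1, Mul(w, Pow(D, 2))))
Add(Function('l')(19, -21), Mul(-430, P)) = Add(Add(1, Mul(19, Pow(-21, 2))), Mul(-430, 396)) = Add(Add(1, Mul(19, 441)), -170280) = Add(Add(1, 8379), -170280) = Add(8380, -170280) = -161900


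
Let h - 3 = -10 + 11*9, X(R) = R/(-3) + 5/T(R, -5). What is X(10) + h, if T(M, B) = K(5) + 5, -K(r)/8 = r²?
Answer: 3457/39 ≈ 88.641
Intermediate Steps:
K(r) = -8*r²
T(M, B) = -195 (T(M, B) = -8*5² + 5 = -8*25 + 5 = -200 + 5 = -195)
X(R) = -1/39 - R/3 (X(R) = R/(-3) + 5/(-195) = R*(-⅓) + 5*(-1/195) = -R/3 - 1/39 = -1/39 - R/3)
h = 92 (h = 3 + (-10 + 11*9) = 3 + (-10 + 99) = 3 + 89 = 92)
X(10) + h = (-1/39 - ⅓*10) + 92 = (-1/39 - 10/3) + 92 = -131/39 + 92 = 3457/39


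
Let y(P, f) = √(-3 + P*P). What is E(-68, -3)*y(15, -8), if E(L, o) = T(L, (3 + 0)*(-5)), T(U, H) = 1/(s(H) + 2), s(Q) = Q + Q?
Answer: -√222/28 ≈ -0.53213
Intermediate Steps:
s(Q) = 2*Q
T(U, H) = 1/(2 + 2*H) (T(U, H) = 1/(2*H + 2) = 1/(2 + 2*H))
y(P, f) = √(-3 + P²)
E(L, o) = -1/28 (E(L, o) = 1/(2*(1 + (3 + 0)*(-5))) = 1/(2*(1 + 3*(-5))) = 1/(2*(1 - 15)) = (½)/(-14) = (½)*(-1/14) = -1/28)
E(-68, -3)*y(15, -8) = -√(-3 + 15²)/28 = -√(-3 + 225)/28 = -√222/28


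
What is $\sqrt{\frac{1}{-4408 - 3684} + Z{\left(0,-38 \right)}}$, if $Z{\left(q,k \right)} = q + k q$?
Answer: $\frac{i \sqrt{7}}{238} \approx 0.011117 i$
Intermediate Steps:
$\sqrt{\frac{1}{-4408 - 3684} + Z{\left(0,-38 \right)}} = \sqrt{\frac{1}{-4408 - 3684} + 0 \left(1 - 38\right)} = \sqrt{\frac{1}{-8092} + 0 \left(-37\right)} = \sqrt{- \frac{1}{8092} + 0} = \sqrt{- \frac{1}{8092}} = \frac{i \sqrt{7}}{238}$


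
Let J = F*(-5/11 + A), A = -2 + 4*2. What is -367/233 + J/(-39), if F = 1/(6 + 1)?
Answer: -1116314/699699 ≈ -1.5954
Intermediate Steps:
F = 1/7 ≈ 0.14286
A = 6 (A = -2 + 8 = 6)
J = 61/77 (J = (-5/11 + 6)/7 = (1/7)*(61/11) = 61/77 ≈ 0.79221)
-367/233 + J/(-39) = -367/233 + (61/77)/(-39) = -367*1/233 + (61/77)*(-1/39) = -367/233 - 61/3003 = -1116314/699699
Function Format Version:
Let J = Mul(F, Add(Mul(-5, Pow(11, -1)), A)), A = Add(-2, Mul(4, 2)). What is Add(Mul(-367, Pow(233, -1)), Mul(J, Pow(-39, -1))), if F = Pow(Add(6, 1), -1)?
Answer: Rational(-1116314, 699699) ≈ -1.5954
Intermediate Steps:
F = Rational(1, 7) (F = Pow(7, -1) = Rational(1, 7) ≈ 0.14286)
A = 6 (A = Add(-2, 8) = 6)
J = Rational(61, 77) (J = Mul(Rational(1, 7), Add(Mul(-5, Pow(11, -1)), 6)) = Mul(Rational(1, 7), Add(Mul(-5, Rational(1, 11)), 6)) = Mul(Rational(1, 7), Add(Rational(-5, 11), 6)) = Mul(Rational(1, 7), Rational(61, 11)) = Rational(61, 77) ≈ 0.79221)
Add(Mul(-367, Pow(233, -1)), Mul(J, Pow(-39, -1))) = Add(Mul(-367, Pow(233, -1)), Mul(Rational(61, 77), Pow(-39, -1))) = Add(Mul(-367, Rational(1, 233)), Mul(Rational(61, 77), Rational(-1, 39))) = Add(Rational(-367, 233), Rational(-61, 3003)) = Rational(-1116314, 699699)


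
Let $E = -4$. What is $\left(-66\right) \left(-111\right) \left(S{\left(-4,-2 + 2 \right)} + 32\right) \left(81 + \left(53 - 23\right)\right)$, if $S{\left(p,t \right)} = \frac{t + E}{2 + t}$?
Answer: $24395580$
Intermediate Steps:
$S{\left(p,t \right)} = \frac{-4 + t}{2 + t}$ ($S{\left(p,t \right)} = \frac{t - 4}{2 + t} = \frac{-4 + t}{2 + t}$)
$\left(-66\right) \left(-111\right) \left(S{\left(-4,-2 + 2 \right)} + 32\right) \left(81 + \left(53 - 23\right)\right) = \left(-66\right) \left(-111\right) \left(\frac{-4 + \left(-2 + 2\right)}{2 + \left(-2 + 2\right)} + 32\right) \left(81 + \left(53 - 23\right)\right) = 7326 \left(\frac{-4 + 0}{2 + 0} + 32\right) \left(81 + \left(53 - 23\right)\right) = 7326 \left(\frac{1}{2} \left(-4\right) + 32\right) \left(81 + 30\right) = 7326 \left(\frac{1}{2} \left(-4\right) + 32\right) 111 = 7326 \left(-2 + 32\right) 111 = 7326 \cdot 30 \cdot 111 = 7326 \cdot 3330 = 24395580$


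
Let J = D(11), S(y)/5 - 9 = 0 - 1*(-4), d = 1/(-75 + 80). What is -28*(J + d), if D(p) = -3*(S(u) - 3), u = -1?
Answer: 26012/5 ≈ 5202.4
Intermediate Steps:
d = ⅕ (d = 1/5 = ⅕ ≈ 0.20000)
S(y) = 65 (S(y) = 45 + 5*(0 - 1*(-4)) = 45 + 5*(0 + 4) = 45 + 5*4 = 45 + 20 = 65)
D(p) = -186 (D(p) = -3*(65 - 3) = -3*62 = -186)
J = -186
-28*(J + d) = -28*(-186 + ⅕) = -28*(-929/5) = 26012/5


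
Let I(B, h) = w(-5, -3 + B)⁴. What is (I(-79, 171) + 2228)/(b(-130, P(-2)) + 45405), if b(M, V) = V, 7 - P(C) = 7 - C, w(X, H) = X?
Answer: 2853/45403 ≈ 0.062837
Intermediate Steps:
P(C) = C (P(C) = 7 - (7 - C) = 7 + (-7 + C) = C)
I(B, h) = 625 (I(B, h) = (-5)⁴ = 625)
(I(-79, 171) + 2228)/(b(-130, P(-2)) + 45405) = (625 + 2228)/(-2 + 45405) = 2853/45403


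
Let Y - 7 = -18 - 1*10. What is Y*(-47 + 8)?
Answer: 819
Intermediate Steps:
Y = -21 (Y = 7 + (-18 - 1*10) = 7 + (-18 - 10) = 7 - 28 = -21)
Y*(-47 + 8) = -21*(-47 + 8) = -21*(-39) = 819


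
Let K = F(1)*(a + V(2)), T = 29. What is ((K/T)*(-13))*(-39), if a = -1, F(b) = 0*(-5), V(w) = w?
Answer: 0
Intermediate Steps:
F(b) = 0
K = 0 (K = 0*(-1 + 2) = 0*1 = 0)
((K/T)*(-13))*(-39) = ((0/29)*(-13))*(-39) = ((0*(1/29))*(-13))*(-39) = (0*(-13))*(-39) = 0*(-39) = 0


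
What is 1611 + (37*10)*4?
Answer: 3091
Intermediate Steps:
1611 + (37*10)*4 = 1611 + 370*4 = 1611 + 1480 = 3091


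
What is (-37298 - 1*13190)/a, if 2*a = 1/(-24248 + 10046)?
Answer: 1434061152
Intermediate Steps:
a = -1/28404 (a = 1/(2*(-24248 + 10046)) = (1/2)/(-14202) = (1/2)*(-1/14202) = -1/28404 ≈ -3.5206e-5)
(-37298 - 1*13190)/a = (-37298 - 1*13190)/(-1/28404) = (-37298 - 13190)*(-28404) = -50488*(-28404) = 1434061152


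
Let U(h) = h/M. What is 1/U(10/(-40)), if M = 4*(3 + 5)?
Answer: -128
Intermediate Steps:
M = 32 (M = 4*8 = 32)
U(h) = h/32
1/U(10/(-40)) = 1/((10/(-40))/32) = 1/((10*(-1/40))/32) = 1/((1/32)*(-¼)) = 1/(-1/128) = -128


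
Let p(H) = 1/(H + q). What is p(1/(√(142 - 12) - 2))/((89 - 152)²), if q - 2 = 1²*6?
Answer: 202/6425811 - √130/32129055 ≈ 3.1081e-5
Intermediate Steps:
q = 8 (q = 2 + 1²*6 = 2 + 1*6 = 2 + 6 = 8)
p(H) = 1/(8 + H) (p(H) = 1/(H + 8) = 1/(8 + H))
p(1/(√(142 - 12) - 2))/((89 - 152)²) = 1/((8 + 1/(√(142 - 12) - 2))*((89 - 152)²)) = 1/((8 + 1/(√130 - 2))*((-63)²)) = 1/((8 + 1/(-2 + √130))*3969) = (1/3969)/(8 + 1/(-2 + √130)) = 1/(3969*(8 + 1/(-2 + √130)))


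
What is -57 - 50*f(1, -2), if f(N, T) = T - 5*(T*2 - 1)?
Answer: -1207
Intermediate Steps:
f(N, T) = 5 - 9*T (f(N, T) = T - 5*(2*T - 1) = T - 5*(-1 + 2*T) = T + (5 - 10*T) = 5 - 9*T)
-57 - 50*f(1, -2) = -57 - 50*(5 - 9*(-2)) = -57 - 50*(5 + 18) = -57 - 50*23 = -57 - 1150 = -1207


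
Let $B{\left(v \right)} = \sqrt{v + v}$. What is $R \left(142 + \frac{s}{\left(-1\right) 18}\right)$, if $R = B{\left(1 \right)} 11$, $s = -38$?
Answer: $\frac{14267 \sqrt{2}}{9} \approx 2241.8$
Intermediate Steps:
$B{\left(v \right)} = \sqrt{2} \sqrt{v}$ ($B{\left(v \right)} = \sqrt{2 v} = \sqrt{2} \sqrt{v}$)
$R = 11 \sqrt{2}$ ($R = \sqrt{2} \sqrt{1} \cdot 11 = \sqrt{2} \cdot 1 \cdot 11 = \sqrt{2} \cdot 11 = 11 \sqrt{2} \approx 15.556$)
$R \left(142 + \frac{s}{\left(-1\right) 18}\right) = 11 \sqrt{2} \left(142 - \frac{38}{\left(-1\right) 18}\right) = 11 \sqrt{2} \left(142 - \frac{38}{-18}\right) = 11 \sqrt{2} \left(142 - - \frac{19}{9}\right) = 11 \sqrt{2} \left(142 + \frac{19}{9}\right) = 11 \sqrt{2} \cdot \frac{1297}{9} = \frac{14267 \sqrt{2}}{9}$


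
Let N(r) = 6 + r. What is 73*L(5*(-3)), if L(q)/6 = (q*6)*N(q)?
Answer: 354780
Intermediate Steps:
L(q) = 36*q*(6 + q) (L(q) = 6*((q*6)*(6 + q)) = 6*((6*q)*(6 + q)) = 6*(6*q*(6 + q)) = 36*q*(6 + q))
73*L(5*(-3)) = 73*(36*(5*(-3))*(6 + 5*(-3))) = 73*(36*(-15)*(6 - 15)) = 73*(36*(-15)*(-9)) = 73*4860 = 354780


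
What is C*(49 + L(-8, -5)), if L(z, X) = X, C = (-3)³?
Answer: -1188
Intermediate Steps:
C = -27
C*(49 + L(-8, -5)) = -27*(49 - 5) = -27*44 = -1188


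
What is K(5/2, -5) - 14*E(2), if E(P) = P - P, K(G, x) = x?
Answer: -5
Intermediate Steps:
E(P) = 0
K(5/2, -5) - 14*E(2) = -5 - 14*0 = -5 + 0 = -5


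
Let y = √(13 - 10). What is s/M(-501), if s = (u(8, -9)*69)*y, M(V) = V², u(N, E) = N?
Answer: 184*√3/83667 ≈ 0.0038091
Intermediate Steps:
y = √3 ≈ 1.7320
s = 552*√3 (s = (8*69)*√3 = 552*√3 ≈ 956.09)
s/M(-501) = (552*√3)/((-501)²) = (552*√3)/251001 = (552*√3)*(1/251001) = 184*√3/83667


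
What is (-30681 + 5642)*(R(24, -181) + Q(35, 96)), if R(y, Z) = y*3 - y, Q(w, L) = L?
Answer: -3605616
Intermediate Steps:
R(y, Z) = 2*y (R(y, Z) = 3*y - y = 2*y)
(-30681 + 5642)*(R(24, -181) + Q(35, 96)) = (-30681 + 5642)*(2*24 + 96) = -25039*(48 + 96) = -25039*144 = -3605616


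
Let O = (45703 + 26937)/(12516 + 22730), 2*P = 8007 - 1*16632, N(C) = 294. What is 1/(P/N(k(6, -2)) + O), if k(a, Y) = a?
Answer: -3454108/43547405 ≈ -0.079318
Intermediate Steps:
P = -8625/2 (P = (8007 - 1*16632)/2 = (8007 - 16632)/2 = (½)*(-8625) = -8625/2 ≈ -4312.5)
O = 36320/17623 (O = 72640/35246 = 72640*(1/35246) = 36320/17623 ≈ 2.0609)
1/(P/N(k(6, -2)) + O) = 1/(-8625/2/294 + 36320/17623) = 1/(-8625/2*1/294 + 36320/17623) = 1/(-2875/196 + 36320/17623) = 1/(-43547405/3454108) = -3454108/43547405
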